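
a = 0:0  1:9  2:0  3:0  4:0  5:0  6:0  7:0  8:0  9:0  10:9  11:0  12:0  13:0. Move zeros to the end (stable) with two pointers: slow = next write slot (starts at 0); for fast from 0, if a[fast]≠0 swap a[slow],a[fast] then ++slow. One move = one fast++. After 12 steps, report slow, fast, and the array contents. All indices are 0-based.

(s=0,f=0) a[fast]=0 → fast++
(s=0,f=1) a[fast]=9≠0 swap→a[0]=9 → slow++,fast++
(s=1,f=2) a[fast]=0 → fast++
(s=1,f=3) a[fast]=0 → fast++
(s=1,f=4) a[fast]=0 → fast++
(s=1,f=5) a[fast]=0 → fast++
(s=1,f=6) a[fast]=0 → fast++
(s=1,f=7) a[fast]=0 → fast++
(s=1,f=8) a[fast]=0 → fast++
(s=1,f=9) a[fast]=0 → fast++
(s=1,f=10) a[fast]=9≠0 swap→a[1]=9 → slow++,fast++
(s=2,f=11) a[fast]=0 → fast++

slow=2, fast=12, a=[9, 9, 0, 0, 0, 0, 0, 0, 0, 0, 0, 0, 0, 0]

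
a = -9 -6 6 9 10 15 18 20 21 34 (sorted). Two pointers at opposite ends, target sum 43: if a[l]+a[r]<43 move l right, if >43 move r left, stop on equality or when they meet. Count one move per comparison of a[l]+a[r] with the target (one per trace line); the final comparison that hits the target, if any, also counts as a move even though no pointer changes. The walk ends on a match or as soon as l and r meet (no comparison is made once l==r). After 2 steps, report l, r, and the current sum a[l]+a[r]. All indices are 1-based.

l=1 r=10: -9+34=25 <43, l++
l=2 r=10: -6+34=28 <43, l++

l=3, r=10, sum=40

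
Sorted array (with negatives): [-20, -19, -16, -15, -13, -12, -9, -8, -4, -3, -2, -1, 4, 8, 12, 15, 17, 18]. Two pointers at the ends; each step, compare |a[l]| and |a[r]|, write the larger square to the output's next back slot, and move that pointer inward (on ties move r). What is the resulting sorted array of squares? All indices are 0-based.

[1, 4, 9, 16, 16, 64, 64, 81, 144, 144, 169, 225, 225, 256, 289, 324, 361, 400]

[0,17] |-20|>|18| out[17]=400 → l++
[1,17] |-19|>|18| out[16]=361 → l++
[2,17] |-16|<=|18| out[15]=324 → r--
[2,16] |-16|<=|17| out[14]=289 → r--
[2,15] |-16|>|15| out[13]=256 → l++
[3,15] |-15|<=|15| out[12]=225 → r--
[3,14] |-15|>|12| out[11]=225 → l++
[4,14] |-13|>|12| out[10]=169 → l++
[5,14] |-12|<=|12| out[9]=144 → r--
[5,13] |-12|>|8| out[8]=144 → l++
[6,13] |-9|>|8| out[7]=81 → l++
[7,13] |-8|<=|8| out[6]=64 → r--
[7,12] |-8|>|4| out[5]=64 → l++
[8,12] |-4|<=|4| out[4]=16 → r--
[8,11] |-4|>|-1| out[3]=16 → l++
[9,11] |-3|>|-1| out[2]=9 → l++
[10,11] |-2|>|-1| out[1]=4 → l++
[11,11] |-1|<=|-1| out[0]=1 → r--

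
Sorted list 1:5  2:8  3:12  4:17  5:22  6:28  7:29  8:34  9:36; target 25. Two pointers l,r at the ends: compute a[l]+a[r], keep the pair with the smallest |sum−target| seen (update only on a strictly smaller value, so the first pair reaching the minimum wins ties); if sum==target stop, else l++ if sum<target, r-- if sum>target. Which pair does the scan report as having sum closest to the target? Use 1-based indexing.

l=1 r=9: 5+36=41 d=16 *, r--
l=1 r=8: 5+34=39 d=14 *, r--
l=1 r=7: 5+29=34 d=9 *, r--
l=1 r=6: 5+28=33 d=8 *, r--
l=1 r=5: 5+22=27 d=2 *, r--
l=1 r=4: 5+17=22 d=3, l++
l=2 r=4: 8+17=25 d=0 *, stop

pair (8, 17) with sum 25 (|Δ|=0)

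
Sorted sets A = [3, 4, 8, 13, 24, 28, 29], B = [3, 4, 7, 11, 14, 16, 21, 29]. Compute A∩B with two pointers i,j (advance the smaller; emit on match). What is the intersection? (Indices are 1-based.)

[i=1,j=1] 3==3 emit → i++,j++
[i=2,j=2] 4==4 emit → i++,j++
[i=3,j=3] 8>7 → j++
[i=3,j=4] 8<11 → i++
[i=4,j=4] 13>11 → j++
[i=4,j=5] 13<14 → i++
[i=5,j=5] 24>14 → j++
[i=5,j=6] 24>16 → j++
[i=5,j=7] 24>21 → j++
[i=5,j=8] 24<29 → i++
[i=6,j=8] 28<29 → i++
[i=7,j=8] 29==29 emit → i++,j++

intersection = [3, 4, 29]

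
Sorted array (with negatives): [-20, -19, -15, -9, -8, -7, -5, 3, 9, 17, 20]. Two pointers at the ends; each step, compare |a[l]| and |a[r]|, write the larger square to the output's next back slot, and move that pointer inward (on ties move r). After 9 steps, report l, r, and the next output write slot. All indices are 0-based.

l=6, r=7, next write slot=1

[0,10] |-20|<=|20| out[10]=400 → r--
[0,9] |-20|>|17| out[9]=400 → l++
[1,9] |-19|>|17| out[8]=361 → l++
[2,9] |-15|<=|17| out[7]=289 → r--
[2,8] |-15|>|9| out[6]=225 → l++
[3,8] |-9|<=|9| out[5]=81 → r--
[3,7] |-9|>|3| out[4]=81 → l++
[4,7] |-8|>|3| out[3]=64 → l++
[5,7] |-7|>|3| out[2]=49 → l++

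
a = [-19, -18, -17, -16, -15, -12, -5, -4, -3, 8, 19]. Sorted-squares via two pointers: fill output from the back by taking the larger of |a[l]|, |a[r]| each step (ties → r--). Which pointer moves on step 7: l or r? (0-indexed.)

[0,10] |-19|<=|19| out[10]=361 → r--
[0,9] |-19|>|8| out[9]=361 → l++
[1,9] |-18|>|8| out[8]=324 → l++
[2,9] |-17|>|8| out[7]=289 → l++
[3,9] |-16|>|8| out[6]=256 → l++
[4,9] |-15|>|8| out[5]=225 → l++
[5,9] |-12|>|8| out[4]=144 → l++

l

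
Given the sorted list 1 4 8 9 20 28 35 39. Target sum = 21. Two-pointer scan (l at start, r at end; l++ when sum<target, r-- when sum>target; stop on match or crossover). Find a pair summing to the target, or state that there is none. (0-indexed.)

(1, 20)

[0,7] 1+39=40 >21 → r--
[0,6] 1+35=36 >21 → r--
[0,5] 1+28=29 >21 → r--
[0,4] 1+20=21 → found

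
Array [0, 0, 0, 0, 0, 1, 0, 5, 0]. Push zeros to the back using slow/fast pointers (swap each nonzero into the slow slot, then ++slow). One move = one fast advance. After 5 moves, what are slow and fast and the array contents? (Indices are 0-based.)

slow=0, fast=5, a=[0, 0, 0, 0, 0, 1, 0, 5, 0]

slow=0 fast=0: a[fast]=0, fast++
slow=0 fast=1: a[fast]=0, fast++
slow=0 fast=2: a[fast]=0, fast++
slow=0 fast=3: a[fast]=0, fast++
slow=0 fast=4: a[fast]=0, fast++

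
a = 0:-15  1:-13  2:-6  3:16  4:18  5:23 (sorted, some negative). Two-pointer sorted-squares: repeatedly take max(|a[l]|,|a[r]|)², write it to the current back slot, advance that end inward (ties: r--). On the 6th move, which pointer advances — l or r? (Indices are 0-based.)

r

[0,5] |-15|<=|23| out[5]=529 → r--
[0,4] |-15|<=|18| out[4]=324 → r--
[0,3] |-15|<=|16| out[3]=256 → r--
[0,2] |-15|>|-6| out[2]=225 → l++
[1,2] |-13|>|-6| out[1]=169 → l++
[2,2] |-6|<=|-6| out[0]=36 → r--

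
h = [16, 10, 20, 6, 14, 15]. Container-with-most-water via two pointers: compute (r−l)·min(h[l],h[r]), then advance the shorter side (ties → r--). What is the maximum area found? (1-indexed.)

l=1 r=6: min(16,15)*5=75 best=75 *, r--
l=1 r=5: min(16,14)*4=56 best=75, r--
l=1 r=4: min(16,6)*3=18 best=75, r--
l=1 r=3: min(16,20)*2=32 best=75, l++
l=2 r=3: min(10,20)*1=10 best=75, l++

max area = 75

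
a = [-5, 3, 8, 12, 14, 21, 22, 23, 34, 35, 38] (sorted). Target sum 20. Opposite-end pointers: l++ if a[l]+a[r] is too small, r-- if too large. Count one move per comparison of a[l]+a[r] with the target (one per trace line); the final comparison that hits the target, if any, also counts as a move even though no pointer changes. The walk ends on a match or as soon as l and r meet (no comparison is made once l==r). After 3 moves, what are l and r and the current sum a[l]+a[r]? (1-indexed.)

l=1, r=8, sum=18

[1,11] -5+38=33 >20 → r--
[1,10] -5+35=30 >20 → r--
[1,9] -5+34=29 >20 → r--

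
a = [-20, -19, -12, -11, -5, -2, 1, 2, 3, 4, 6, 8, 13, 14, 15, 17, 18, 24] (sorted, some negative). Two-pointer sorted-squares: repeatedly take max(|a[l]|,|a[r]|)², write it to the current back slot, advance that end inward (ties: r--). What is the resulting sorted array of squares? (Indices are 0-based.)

[1, 4, 4, 9, 16, 25, 36, 64, 121, 144, 169, 196, 225, 289, 324, 361, 400, 576]

l=0 r=17: |-20|<=|24| out[17]=576, r--
l=0 r=16: |-20|>|18| out[16]=400, l++
l=1 r=16: |-19|>|18| out[15]=361, l++
l=2 r=16: |-12|<=|18| out[14]=324, r--
l=2 r=15: |-12|<=|17| out[13]=289, r--
l=2 r=14: |-12|<=|15| out[12]=225, r--
l=2 r=13: |-12|<=|14| out[11]=196, r--
l=2 r=12: |-12|<=|13| out[10]=169, r--
l=2 r=11: |-12|>|8| out[9]=144, l++
l=3 r=11: |-11|>|8| out[8]=121, l++
l=4 r=11: |-5|<=|8| out[7]=64, r--
l=4 r=10: |-5|<=|6| out[6]=36, r--
l=4 r=9: |-5|>|4| out[5]=25, l++
l=5 r=9: |-2|<=|4| out[4]=16, r--
l=5 r=8: |-2|<=|3| out[3]=9, r--
l=5 r=7: |-2|<=|2| out[2]=4, r--
l=5 r=6: |-2|>|1| out[1]=4, l++
l=6 r=6: |1|<=|1| out[0]=1, r--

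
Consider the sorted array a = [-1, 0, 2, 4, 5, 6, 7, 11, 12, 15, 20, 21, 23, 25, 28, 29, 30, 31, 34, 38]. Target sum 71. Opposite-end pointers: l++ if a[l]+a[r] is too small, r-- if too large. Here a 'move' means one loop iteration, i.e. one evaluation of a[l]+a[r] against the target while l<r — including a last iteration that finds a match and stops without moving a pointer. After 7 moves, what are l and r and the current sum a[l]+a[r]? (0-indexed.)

l=7, r=19, sum=49

[0,19] -1+38=37 <71 → l++
[1,19] 0+38=38 <71 → l++
[2,19] 2+38=40 <71 → l++
[3,19] 4+38=42 <71 → l++
[4,19] 5+38=43 <71 → l++
[5,19] 6+38=44 <71 → l++
[6,19] 7+38=45 <71 → l++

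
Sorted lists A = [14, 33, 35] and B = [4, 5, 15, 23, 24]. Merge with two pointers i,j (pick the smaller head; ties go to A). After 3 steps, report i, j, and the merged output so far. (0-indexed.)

i=1, j=2, merged so far=[4, 5, 14]

[i=0,j=0] A[i]=14>B[j]=4 take 4 → j++
[i=0,j=1] A[i]=14>B[j]=5 take 5 → j++
[i=0,j=2] A[i]=14<=B[j]=15 take 14 → i++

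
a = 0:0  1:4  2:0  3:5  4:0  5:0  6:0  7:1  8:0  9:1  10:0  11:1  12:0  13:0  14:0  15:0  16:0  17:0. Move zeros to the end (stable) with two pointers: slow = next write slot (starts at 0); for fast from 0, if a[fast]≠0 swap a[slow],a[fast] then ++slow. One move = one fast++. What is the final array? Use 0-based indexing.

[4, 5, 1, 1, 1, 0, 0, 0, 0, 0, 0, 0, 0, 0, 0, 0, 0, 0]

(s=0,f=0) a[fast]=0 → fast++
(s=0,f=1) a[fast]=4≠0 swap→a[0]=4 → slow++,fast++
(s=1,f=2) a[fast]=0 → fast++
(s=1,f=3) a[fast]=5≠0 swap→a[1]=5 → slow++,fast++
(s=2,f=4) a[fast]=0 → fast++
(s=2,f=5) a[fast]=0 → fast++
(s=2,f=6) a[fast]=0 → fast++
(s=2,f=7) a[fast]=1≠0 swap→a[2]=1 → slow++,fast++
(s=3,f=8) a[fast]=0 → fast++
(s=3,f=9) a[fast]=1≠0 swap→a[3]=1 → slow++,fast++
(s=4,f=10) a[fast]=0 → fast++
(s=4,f=11) a[fast]=1≠0 swap→a[4]=1 → slow++,fast++
(s=5,f=12) a[fast]=0 → fast++
(s=5,f=13) a[fast]=0 → fast++
(s=5,f=14) a[fast]=0 → fast++
(s=5,f=15) a[fast]=0 → fast++
(s=5,f=16) a[fast]=0 → fast++
(s=5,f=17) a[fast]=0 → fast++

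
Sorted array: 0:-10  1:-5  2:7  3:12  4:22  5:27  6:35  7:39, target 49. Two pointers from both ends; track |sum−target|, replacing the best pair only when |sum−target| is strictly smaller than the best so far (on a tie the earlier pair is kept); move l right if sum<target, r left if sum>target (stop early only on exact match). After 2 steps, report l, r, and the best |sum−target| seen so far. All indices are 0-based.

l=2, r=7, best |Δ|=15

l=0 r=7: -10+39=29 d=20 *, l++
l=1 r=7: -5+39=34 d=15 *, l++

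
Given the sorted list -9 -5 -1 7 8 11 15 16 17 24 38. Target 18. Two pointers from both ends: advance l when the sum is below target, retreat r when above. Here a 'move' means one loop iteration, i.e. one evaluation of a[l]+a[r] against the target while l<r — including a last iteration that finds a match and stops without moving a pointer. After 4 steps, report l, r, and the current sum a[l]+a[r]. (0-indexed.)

l=2, r=8, sum=16

[0,10] -9+38=29 >18 → r--
[0,9] -9+24=15 <18 → l++
[1,9] -5+24=19 >18 → r--
[1,8] -5+17=12 <18 → l++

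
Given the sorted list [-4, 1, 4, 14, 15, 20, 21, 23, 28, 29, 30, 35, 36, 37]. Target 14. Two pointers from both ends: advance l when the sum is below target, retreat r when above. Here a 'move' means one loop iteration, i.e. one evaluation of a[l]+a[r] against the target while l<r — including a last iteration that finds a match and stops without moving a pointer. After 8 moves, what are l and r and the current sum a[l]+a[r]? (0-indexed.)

l=0, r=5, sum=16

[0,13] -4+37=33 >14 → r--
[0,12] -4+36=32 >14 → r--
[0,11] -4+35=31 >14 → r--
[0,10] -4+30=26 >14 → r--
[0,9] -4+29=25 >14 → r--
[0,8] -4+28=24 >14 → r--
[0,7] -4+23=19 >14 → r--
[0,6] -4+21=17 >14 → r--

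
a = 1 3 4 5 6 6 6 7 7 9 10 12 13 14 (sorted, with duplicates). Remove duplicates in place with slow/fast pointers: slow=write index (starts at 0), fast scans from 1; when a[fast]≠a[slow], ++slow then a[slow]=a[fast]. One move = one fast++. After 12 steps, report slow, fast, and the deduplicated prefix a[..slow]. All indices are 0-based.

slow=9, fast=13, prefix=[1, 3, 4, 5, 6, 7, 9, 10, 12, 13]

slow=0 fast=1: a[fast]=3≠a[slow]=1 write a[1]=3, slow++,fast++
slow=1 fast=2: a[fast]=4≠a[slow]=3 write a[2]=4, slow++,fast++
slow=2 fast=3: a[fast]=5≠a[slow]=4 write a[3]=5, slow++,fast++
slow=3 fast=4: a[fast]=6≠a[slow]=5 write a[4]=6, slow++,fast++
slow=4 fast=5: a[fast]=6=a[slow] dup, fast++
slow=4 fast=6: a[fast]=6=a[slow] dup, fast++
slow=4 fast=7: a[fast]=7≠a[slow]=6 write a[5]=7, slow++,fast++
slow=5 fast=8: a[fast]=7=a[slow] dup, fast++
slow=5 fast=9: a[fast]=9≠a[slow]=7 write a[6]=9, slow++,fast++
slow=6 fast=10: a[fast]=10≠a[slow]=9 write a[7]=10, slow++,fast++
slow=7 fast=11: a[fast]=12≠a[slow]=10 write a[8]=12, slow++,fast++
slow=8 fast=12: a[fast]=13≠a[slow]=12 write a[9]=13, slow++,fast++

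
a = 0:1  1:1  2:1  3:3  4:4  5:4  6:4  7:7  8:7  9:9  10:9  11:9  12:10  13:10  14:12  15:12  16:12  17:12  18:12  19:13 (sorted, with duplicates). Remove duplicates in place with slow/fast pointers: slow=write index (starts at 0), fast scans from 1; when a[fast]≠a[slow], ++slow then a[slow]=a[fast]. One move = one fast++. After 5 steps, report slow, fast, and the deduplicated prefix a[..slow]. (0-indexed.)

slow=2, fast=6, prefix=[1, 3, 4]

(s=0,f=1) a[fast]=1=a[slow] dup → fast++
(s=0,f=2) a[fast]=1=a[slow] dup → fast++
(s=0,f=3) a[fast]=3≠a[slow]=1 write a[1]=3 → slow++,fast++
(s=1,f=4) a[fast]=4≠a[slow]=3 write a[2]=4 → slow++,fast++
(s=2,f=5) a[fast]=4=a[slow] dup → fast++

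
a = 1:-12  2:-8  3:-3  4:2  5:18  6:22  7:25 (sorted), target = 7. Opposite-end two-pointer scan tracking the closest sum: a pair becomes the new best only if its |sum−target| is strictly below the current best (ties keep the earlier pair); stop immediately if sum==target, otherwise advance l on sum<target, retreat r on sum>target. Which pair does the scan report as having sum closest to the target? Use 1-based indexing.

[1,7] -12+25=13 d=6 * → r--
[1,6] -12+22=10 d=3 * → r--
[1,5] -12+18=6 d=1 * → l++
[2,5] -8+18=10 d=3 → r--
[2,4] -8+2=-6 d=13 → l++
[3,4] -3+2=-1 d=8 → l++

pair (-12, 18) with sum 6 (|Δ|=1)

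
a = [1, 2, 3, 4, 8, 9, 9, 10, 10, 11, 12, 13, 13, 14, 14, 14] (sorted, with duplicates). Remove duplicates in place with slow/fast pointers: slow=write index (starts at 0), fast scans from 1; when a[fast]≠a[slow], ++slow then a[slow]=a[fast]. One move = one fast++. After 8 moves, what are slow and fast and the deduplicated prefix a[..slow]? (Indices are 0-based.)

(s=0,f=1) a[fast]=2≠a[slow]=1 write a[1]=2 → slow++,fast++
(s=1,f=2) a[fast]=3≠a[slow]=2 write a[2]=3 → slow++,fast++
(s=2,f=3) a[fast]=4≠a[slow]=3 write a[3]=4 → slow++,fast++
(s=3,f=4) a[fast]=8≠a[slow]=4 write a[4]=8 → slow++,fast++
(s=4,f=5) a[fast]=9≠a[slow]=8 write a[5]=9 → slow++,fast++
(s=5,f=6) a[fast]=9=a[slow] dup → fast++
(s=5,f=7) a[fast]=10≠a[slow]=9 write a[6]=10 → slow++,fast++
(s=6,f=8) a[fast]=10=a[slow] dup → fast++

slow=6, fast=9, prefix=[1, 2, 3, 4, 8, 9, 10]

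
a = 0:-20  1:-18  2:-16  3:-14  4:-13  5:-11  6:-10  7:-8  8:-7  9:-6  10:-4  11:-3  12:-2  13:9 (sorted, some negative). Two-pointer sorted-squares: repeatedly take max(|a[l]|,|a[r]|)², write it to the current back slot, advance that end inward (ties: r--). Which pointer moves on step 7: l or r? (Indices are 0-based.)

l=0 r=13: |-20|>|9| out[13]=400, l++
l=1 r=13: |-18|>|9| out[12]=324, l++
l=2 r=13: |-16|>|9| out[11]=256, l++
l=3 r=13: |-14|>|9| out[10]=196, l++
l=4 r=13: |-13|>|9| out[9]=169, l++
l=5 r=13: |-11|>|9| out[8]=121, l++
l=6 r=13: |-10|>|9| out[7]=100, l++

l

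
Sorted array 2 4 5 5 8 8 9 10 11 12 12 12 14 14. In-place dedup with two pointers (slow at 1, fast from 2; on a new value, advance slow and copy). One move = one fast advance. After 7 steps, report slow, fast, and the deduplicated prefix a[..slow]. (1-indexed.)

slow=6, fast=9, prefix=[2, 4, 5, 8, 9, 10]

(s=1,f=2) a[fast]=4≠a[slow]=2 write a[2]=4 → slow++,fast++
(s=2,f=3) a[fast]=5≠a[slow]=4 write a[3]=5 → slow++,fast++
(s=3,f=4) a[fast]=5=a[slow] dup → fast++
(s=3,f=5) a[fast]=8≠a[slow]=5 write a[4]=8 → slow++,fast++
(s=4,f=6) a[fast]=8=a[slow] dup → fast++
(s=4,f=7) a[fast]=9≠a[slow]=8 write a[5]=9 → slow++,fast++
(s=5,f=8) a[fast]=10≠a[slow]=9 write a[6]=10 → slow++,fast++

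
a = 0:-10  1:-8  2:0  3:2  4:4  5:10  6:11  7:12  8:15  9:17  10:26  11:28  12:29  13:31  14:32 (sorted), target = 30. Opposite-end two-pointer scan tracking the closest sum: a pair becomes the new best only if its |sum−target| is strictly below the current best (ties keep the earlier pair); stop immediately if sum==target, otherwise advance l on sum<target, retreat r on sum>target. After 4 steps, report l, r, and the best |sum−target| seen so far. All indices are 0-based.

l=0 r=14: -10+32=22 d=8 *, l++
l=1 r=14: -8+32=24 d=6 *, l++
l=2 r=14: 0+32=32 d=2 *, r--
l=2 r=13: 0+31=31 d=1 *, r--

l=2, r=12, best |Δ|=1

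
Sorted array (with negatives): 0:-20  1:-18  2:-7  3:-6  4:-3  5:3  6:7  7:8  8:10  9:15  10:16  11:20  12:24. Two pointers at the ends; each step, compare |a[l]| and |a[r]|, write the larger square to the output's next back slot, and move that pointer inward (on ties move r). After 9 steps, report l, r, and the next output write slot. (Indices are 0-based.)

l=2, r=5, next write slot=3

[0,12] |-20|<=|24| out[12]=576 → r--
[0,11] |-20|<=|20| out[11]=400 → r--
[0,10] |-20|>|16| out[10]=400 → l++
[1,10] |-18|>|16| out[9]=324 → l++
[2,10] |-7|<=|16| out[8]=256 → r--
[2,9] |-7|<=|15| out[7]=225 → r--
[2,8] |-7|<=|10| out[6]=100 → r--
[2,7] |-7|<=|8| out[5]=64 → r--
[2,6] |-7|<=|7| out[4]=49 → r--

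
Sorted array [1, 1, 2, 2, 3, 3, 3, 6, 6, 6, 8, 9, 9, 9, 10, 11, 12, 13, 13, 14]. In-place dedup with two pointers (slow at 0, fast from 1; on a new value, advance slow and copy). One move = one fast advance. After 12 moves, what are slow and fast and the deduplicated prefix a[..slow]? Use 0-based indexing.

(s=0,f=1) a[fast]=1=a[slow] dup → fast++
(s=0,f=2) a[fast]=2≠a[slow]=1 write a[1]=2 → slow++,fast++
(s=1,f=3) a[fast]=2=a[slow] dup → fast++
(s=1,f=4) a[fast]=3≠a[slow]=2 write a[2]=3 → slow++,fast++
(s=2,f=5) a[fast]=3=a[slow] dup → fast++
(s=2,f=6) a[fast]=3=a[slow] dup → fast++
(s=2,f=7) a[fast]=6≠a[slow]=3 write a[3]=6 → slow++,fast++
(s=3,f=8) a[fast]=6=a[slow] dup → fast++
(s=3,f=9) a[fast]=6=a[slow] dup → fast++
(s=3,f=10) a[fast]=8≠a[slow]=6 write a[4]=8 → slow++,fast++
(s=4,f=11) a[fast]=9≠a[slow]=8 write a[5]=9 → slow++,fast++
(s=5,f=12) a[fast]=9=a[slow] dup → fast++

slow=5, fast=13, prefix=[1, 2, 3, 6, 8, 9]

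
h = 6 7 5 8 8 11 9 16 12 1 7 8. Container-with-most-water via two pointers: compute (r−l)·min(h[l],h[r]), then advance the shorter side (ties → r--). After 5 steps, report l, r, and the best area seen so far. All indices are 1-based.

l=4, r=10, best area=70

l=1 r=12: min(6,8)*11=66 best=66 *, l++
l=2 r=12: min(7,8)*10=70 best=70 *, l++
l=3 r=12: min(5,8)*9=45 best=70, l++
l=4 r=12: min(8,8)*8=64 best=70, r--
l=4 r=11: min(8,7)*7=49 best=70, r--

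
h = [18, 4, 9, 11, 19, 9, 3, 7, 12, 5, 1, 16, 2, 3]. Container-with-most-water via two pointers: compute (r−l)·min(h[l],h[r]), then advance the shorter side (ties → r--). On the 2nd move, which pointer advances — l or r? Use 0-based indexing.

r

[0,13] min(18,3)*13=39 best=39 * → r--
[0,12] min(18,2)*12=24 best=39 → r--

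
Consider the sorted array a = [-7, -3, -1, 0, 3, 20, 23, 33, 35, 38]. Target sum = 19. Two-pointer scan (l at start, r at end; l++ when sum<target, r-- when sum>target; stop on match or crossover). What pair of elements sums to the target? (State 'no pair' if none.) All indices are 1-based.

l=1 r=10: -7+38=31 >19, r--
l=1 r=9: -7+35=28 >19, r--
l=1 r=8: -7+33=26 >19, r--
l=1 r=7: -7+23=16 <19, l++
l=2 r=7: -3+23=20 >19, r--
l=2 r=6: -3+20=17 <19, l++
l=3 r=6: -1+20=19, found

(-1, 20)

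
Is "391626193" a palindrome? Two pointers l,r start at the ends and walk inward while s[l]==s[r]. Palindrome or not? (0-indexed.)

palindrome

l=0 r=8: '3'=='3', l++,r--
l=1 r=7: '9'=='9', l++,r--
l=2 r=6: '1'=='1', l++,r--
l=3 r=5: '6'=='6', l++,r--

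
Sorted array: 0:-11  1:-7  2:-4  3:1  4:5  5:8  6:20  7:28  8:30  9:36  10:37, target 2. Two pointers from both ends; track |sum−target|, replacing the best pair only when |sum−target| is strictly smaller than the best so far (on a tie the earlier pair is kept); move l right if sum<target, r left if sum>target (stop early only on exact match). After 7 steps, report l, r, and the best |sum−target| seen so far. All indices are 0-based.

l=0 r=10: -11+37=26 d=24 *, r--
l=0 r=9: -11+36=25 d=23 *, r--
l=0 r=8: -11+30=19 d=17 *, r--
l=0 r=7: -11+28=17 d=15 *, r--
l=0 r=6: -11+20=9 d=7 *, r--
l=0 r=5: -11+8=-3 d=5 *, l++
l=1 r=5: -7+8=1 d=1 *, l++

l=2, r=5, best |Δ|=1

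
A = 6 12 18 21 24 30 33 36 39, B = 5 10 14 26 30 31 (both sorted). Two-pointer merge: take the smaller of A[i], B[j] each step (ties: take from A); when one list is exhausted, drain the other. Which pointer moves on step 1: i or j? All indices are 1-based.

j

[i=1,j=1] A[i]=6>B[j]=5 take 5 → j++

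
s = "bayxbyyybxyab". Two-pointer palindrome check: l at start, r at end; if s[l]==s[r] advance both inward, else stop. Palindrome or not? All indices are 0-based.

[0,12] 'b'=='b' → l++,r--
[1,11] 'a'=='a' → l++,r--
[2,10] 'y'=='y' → l++,r--
[3,9] 'x'=='x' → l++,r--
[4,8] 'b'=='b' → l++,r--
[5,7] 'y'=='y' → l++,r--

palindrome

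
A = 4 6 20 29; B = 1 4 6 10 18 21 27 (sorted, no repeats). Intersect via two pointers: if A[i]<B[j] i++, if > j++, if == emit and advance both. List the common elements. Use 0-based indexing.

i=0 j=0: 4>1, j++
i=0 j=1: 4==4 emit, i++,j++
i=1 j=2: 6==6 emit, i++,j++
i=2 j=3: 20>10, j++
i=2 j=4: 20>18, j++
i=2 j=5: 20<21, i++
i=3 j=5: 29>21, j++
i=3 j=6: 29>27, j++

intersection = [4, 6]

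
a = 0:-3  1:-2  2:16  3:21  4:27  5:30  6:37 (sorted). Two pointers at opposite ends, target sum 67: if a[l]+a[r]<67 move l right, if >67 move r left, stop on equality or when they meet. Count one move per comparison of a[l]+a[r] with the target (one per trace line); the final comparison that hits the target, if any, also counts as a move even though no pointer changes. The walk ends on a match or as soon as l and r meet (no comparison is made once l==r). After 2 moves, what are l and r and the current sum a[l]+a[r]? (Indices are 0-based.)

l=2, r=6, sum=53

l=0 r=6: -3+37=34 <67, l++
l=1 r=6: -2+37=35 <67, l++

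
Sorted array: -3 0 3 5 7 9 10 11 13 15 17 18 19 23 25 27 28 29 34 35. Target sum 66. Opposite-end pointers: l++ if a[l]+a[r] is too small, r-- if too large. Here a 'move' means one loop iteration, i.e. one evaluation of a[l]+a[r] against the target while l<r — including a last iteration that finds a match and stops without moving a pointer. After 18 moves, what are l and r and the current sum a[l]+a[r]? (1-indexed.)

l=19, r=20, sum=69

l=1 r=20: -3+35=32 <66, l++
l=2 r=20: 0+35=35 <66, l++
l=3 r=20: 3+35=38 <66, l++
l=4 r=20: 5+35=40 <66, l++
l=5 r=20: 7+35=42 <66, l++
l=6 r=20: 9+35=44 <66, l++
l=7 r=20: 10+35=45 <66, l++
l=8 r=20: 11+35=46 <66, l++
l=9 r=20: 13+35=48 <66, l++
l=10 r=20: 15+35=50 <66, l++
l=11 r=20: 17+35=52 <66, l++
l=12 r=20: 18+35=53 <66, l++
l=13 r=20: 19+35=54 <66, l++
l=14 r=20: 23+35=58 <66, l++
l=15 r=20: 25+35=60 <66, l++
l=16 r=20: 27+35=62 <66, l++
l=17 r=20: 28+35=63 <66, l++
l=18 r=20: 29+35=64 <66, l++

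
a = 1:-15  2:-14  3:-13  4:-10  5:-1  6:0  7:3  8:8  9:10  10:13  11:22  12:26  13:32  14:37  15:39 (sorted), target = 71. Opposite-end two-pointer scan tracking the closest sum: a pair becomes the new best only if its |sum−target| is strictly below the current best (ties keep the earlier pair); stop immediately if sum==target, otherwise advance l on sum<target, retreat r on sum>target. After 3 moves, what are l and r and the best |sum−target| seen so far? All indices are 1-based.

l=1 r=15: -15+39=24 d=47 *, l++
l=2 r=15: -14+39=25 d=46 *, l++
l=3 r=15: -13+39=26 d=45 *, l++

l=4, r=15, best |Δ|=45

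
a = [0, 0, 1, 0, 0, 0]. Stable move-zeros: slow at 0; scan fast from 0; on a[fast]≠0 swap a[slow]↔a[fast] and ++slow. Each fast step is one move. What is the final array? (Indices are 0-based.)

slow=0 fast=0: a[fast]=0, fast++
slow=0 fast=1: a[fast]=0, fast++
slow=0 fast=2: a[fast]=1≠0 swap→a[0]=1, slow++,fast++
slow=1 fast=3: a[fast]=0, fast++
slow=1 fast=4: a[fast]=0, fast++
slow=1 fast=5: a[fast]=0, fast++

[1, 0, 0, 0, 0, 0]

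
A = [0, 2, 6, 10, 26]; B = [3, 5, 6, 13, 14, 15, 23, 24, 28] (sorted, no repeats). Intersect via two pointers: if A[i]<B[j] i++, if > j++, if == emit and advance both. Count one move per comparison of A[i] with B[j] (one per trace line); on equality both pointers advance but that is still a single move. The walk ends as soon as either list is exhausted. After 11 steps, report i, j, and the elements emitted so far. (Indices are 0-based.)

[i=0,j=0] 0<3 → i++
[i=1,j=0] 2<3 → i++
[i=2,j=0] 6>3 → j++
[i=2,j=1] 6>5 → j++
[i=2,j=2] 6==6 emit → i++,j++
[i=3,j=3] 10<13 → i++
[i=4,j=3] 26>13 → j++
[i=4,j=4] 26>14 → j++
[i=4,j=5] 26>15 → j++
[i=4,j=6] 26>23 → j++
[i=4,j=7] 26>24 → j++

i=4, j=8, emitted=[6]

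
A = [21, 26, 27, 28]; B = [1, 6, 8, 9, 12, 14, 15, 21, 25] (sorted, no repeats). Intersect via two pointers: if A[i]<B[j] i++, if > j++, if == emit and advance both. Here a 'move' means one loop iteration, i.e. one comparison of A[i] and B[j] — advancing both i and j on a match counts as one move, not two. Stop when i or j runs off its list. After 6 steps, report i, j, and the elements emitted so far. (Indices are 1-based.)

i=1 j=1: 21>1, j++
i=1 j=2: 21>6, j++
i=1 j=3: 21>8, j++
i=1 j=4: 21>9, j++
i=1 j=5: 21>12, j++
i=1 j=6: 21>14, j++

i=1, j=7, emitted=[]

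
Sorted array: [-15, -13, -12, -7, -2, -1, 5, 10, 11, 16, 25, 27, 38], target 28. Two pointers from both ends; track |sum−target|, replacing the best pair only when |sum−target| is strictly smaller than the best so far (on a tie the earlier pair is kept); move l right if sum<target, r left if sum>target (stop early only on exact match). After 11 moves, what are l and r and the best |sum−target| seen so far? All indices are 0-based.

l=8, r=9, best |Δ|=2

[0,12] -15+38=23 d=5 * → l++
[1,12] -13+38=25 d=3 * → l++
[2,12] -12+38=26 d=2 * → l++
[3,12] -7+38=31 d=3 → r--
[3,11] -7+27=20 d=8 → l++
[4,11] -2+27=25 d=3 → l++
[5,11] -1+27=26 d=2 → l++
[6,11] 5+27=32 d=4 → r--
[6,10] 5+25=30 d=2 → r--
[6,9] 5+16=21 d=7 → l++
[7,9] 10+16=26 d=2 → l++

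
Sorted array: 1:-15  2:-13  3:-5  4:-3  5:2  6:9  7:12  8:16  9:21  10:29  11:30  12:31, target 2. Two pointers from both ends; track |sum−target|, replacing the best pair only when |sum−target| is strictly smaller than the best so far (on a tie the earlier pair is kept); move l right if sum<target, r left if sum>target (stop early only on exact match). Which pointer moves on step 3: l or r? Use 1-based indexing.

r

l=1 r=12: -15+31=16 d=14 *, r--
l=1 r=11: -15+30=15 d=13 *, r--
l=1 r=10: -15+29=14 d=12 *, r--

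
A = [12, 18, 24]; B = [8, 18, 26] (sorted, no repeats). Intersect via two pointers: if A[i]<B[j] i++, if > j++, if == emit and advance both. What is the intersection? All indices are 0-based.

intersection = [18]

i=0 j=0: 12>8, j++
i=0 j=1: 12<18, i++
i=1 j=1: 18==18 emit, i++,j++
i=2 j=2: 24<26, i++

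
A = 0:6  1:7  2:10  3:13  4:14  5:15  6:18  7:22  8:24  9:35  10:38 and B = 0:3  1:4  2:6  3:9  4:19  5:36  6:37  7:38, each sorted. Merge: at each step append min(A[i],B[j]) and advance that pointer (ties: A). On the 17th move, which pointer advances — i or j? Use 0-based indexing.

[i=0,j=0] A[i]=6>B[j]=3 take 3 → j++
[i=0,j=1] A[i]=6>B[j]=4 take 4 → j++
[i=0,j=2] A[i]=6<=B[j]=6 take 6 → i++
[i=1,j=2] A[i]=7>B[j]=6 take 6 → j++
[i=1,j=3] A[i]=7<=B[j]=9 take 7 → i++
[i=2,j=3] A[i]=10>B[j]=9 take 9 → j++
[i=2,j=4] A[i]=10<=B[j]=19 take 10 → i++
[i=3,j=4] A[i]=13<=B[j]=19 take 13 → i++
[i=4,j=4] A[i]=14<=B[j]=19 take 14 → i++
[i=5,j=4] A[i]=15<=B[j]=19 take 15 → i++
[i=6,j=4] A[i]=18<=B[j]=19 take 18 → i++
[i=7,j=4] A[i]=22>B[j]=19 take 19 → j++
[i=7,j=5] A[i]=22<=B[j]=36 take 22 → i++
[i=8,j=5] A[i]=24<=B[j]=36 take 24 → i++
[i=9,j=5] A[i]=35<=B[j]=36 take 35 → i++
[i=10,j=5] A[i]=38>B[j]=36 take 36 → j++
[i=10,j=6] A[i]=38>B[j]=37 take 37 → j++

j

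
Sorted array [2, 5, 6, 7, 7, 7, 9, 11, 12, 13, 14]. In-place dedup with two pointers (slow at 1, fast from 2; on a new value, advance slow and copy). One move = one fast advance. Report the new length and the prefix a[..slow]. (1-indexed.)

length 9; prefix = [2, 5, 6, 7, 9, 11, 12, 13, 14]

slow=1 fast=2: a[fast]=5≠a[slow]=2 write a[2]=5, slow++,fast++
slow=2 fast=3: a[fast]=6≠a[slow]=5 write a[3]=6, slow++,fast++
slow=3 fast=4: a[fast]=7≠a[slow]=6 write a[4]=7, slow++,fast++
slow=4 fast=5: a[fast]=7=a[slow] dup, fast++
slow=4 fast=6: a[fast]=7=a[slow] dup, fast++
slow=4 fast=7: a[fast]=9≠a[slow]=7 write a[5]=9, slow++,fast++
slow=5 fast=8: a[fast]=11≠a[slow]=9 write a[6]=11, slow++,fast++
slow=6 fast=9: a[fast]=12≠a[slow]=11 write a[7]=12, slow++,fast++
slow=7 fast=10: a[fast]=13≠a[slow]=12 write a[8]=13, slow++,fast++
slow=8 fast=11: a[fast]=14≠a[slow]=13 write a[9]=14, slow++,fast++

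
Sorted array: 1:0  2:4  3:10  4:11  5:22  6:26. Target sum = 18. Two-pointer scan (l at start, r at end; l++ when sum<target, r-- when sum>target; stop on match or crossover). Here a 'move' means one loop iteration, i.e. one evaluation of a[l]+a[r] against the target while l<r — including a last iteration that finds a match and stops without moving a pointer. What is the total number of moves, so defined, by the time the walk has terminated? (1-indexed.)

5 moves

[1,6] 0+26=26 >18 → r--
[1,5] 0+22=22 >18 → r--
[1,4] 0+11=11 <18 → l++
[2,4] 4+11=15 <18 → l++
[3,4] 10+11=21 >18 → r--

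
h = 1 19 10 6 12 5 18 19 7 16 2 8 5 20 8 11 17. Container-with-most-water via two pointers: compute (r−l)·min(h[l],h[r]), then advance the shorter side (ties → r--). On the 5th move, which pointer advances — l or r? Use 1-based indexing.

[1,17] min(1,17)*16=16 best=16 * → l++
[2,17] min(19,17)*15=255 best=255 * → r--
[2,16] min(19,11)*14=154 best=255 → r--
[2,15] min(19,8)*13=104 best=255 → r--
[2,14] min(19,20)*12=228 best=255 → l++

l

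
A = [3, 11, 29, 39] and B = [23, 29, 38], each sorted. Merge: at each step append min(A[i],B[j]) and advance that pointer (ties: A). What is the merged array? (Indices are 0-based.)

[3, 11, 23, 29, 29, 38, 39]

i=0 j=0: A[i]=3<=B[j]=23 take 3, i++
i=1 j=0: A[i]=11<=B[j]=23 take 11, i++
i=2 j=0: A[i]=29>B[j]=23 take 23, j++
i=2 j=1: A[i]=29<=B[j]=29 take 29, i++
i=3 j=1: A[i]=39>B[j]=29 take 29, j++
i=3 j=2: A[i]=39>B[j]=38 take 38, j++
i=3 j=3: B done, take A[i]=39, i++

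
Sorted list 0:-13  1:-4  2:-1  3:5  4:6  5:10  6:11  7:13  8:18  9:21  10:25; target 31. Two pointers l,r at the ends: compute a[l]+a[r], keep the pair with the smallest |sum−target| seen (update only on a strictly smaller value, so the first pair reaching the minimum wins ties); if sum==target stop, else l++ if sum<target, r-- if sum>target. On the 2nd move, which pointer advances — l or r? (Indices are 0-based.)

l

l=0 r=10: -13+25=12 d=19 *, l++
l=1 r=10: -4+25=21 d=10 *, l++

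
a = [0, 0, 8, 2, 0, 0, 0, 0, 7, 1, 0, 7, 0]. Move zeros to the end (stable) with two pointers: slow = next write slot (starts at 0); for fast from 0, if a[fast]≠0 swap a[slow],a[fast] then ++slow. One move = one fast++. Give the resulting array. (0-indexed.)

(s=0,f=0) a[fast]=0 → fast++
(s=0,f=1) a[fast]=0 → fast++
(s=0,f=2) a[fast]=8≠0 swap→a[0]=8 → slow++,fast++
(s=1,f=3) a[fast]=2≠0 swap→a[1]=2 → slow++,fast++
(s=2,f=4) a[fast]=0 → fast++
(s=2,f=5) a[fast]=0 → fast++
(s=2,f=6) a[fast]=0 → fast++
(s=2,f=7) a[fast]=0 → fast++
(s=2,f=8) a[fast]=7≠0 swap→a[2]=7 → slow++,fast++
(s=3,f=9) a[fast]=1≠0 swap→a[3]=1 → slow++,fast++
(s=4,f=10) a[fast]=0 → fast++
(s=4,f=11) a[fast]=7≠0 swap→a[4]=7 → slow++,fast++
(s=5,f=12) a[fast]=0 → fast++

[8, 2, 7, 1, 7, 0, 0, 0, 0, 0, 0, 0, 0]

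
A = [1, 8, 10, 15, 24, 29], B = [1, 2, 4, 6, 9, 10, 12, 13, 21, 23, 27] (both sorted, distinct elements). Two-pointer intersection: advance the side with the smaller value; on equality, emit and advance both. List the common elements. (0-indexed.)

intersection = [1, 10]

[i=0,j=0] 1==1 emit → i++,j++
[i=1,j=1] 8>2 → j++
[i=1,j=2] 8>4 → j++
[i=1,j=3] 8>6 → j++
[i=1,j=4] 8<9 → i++
[i=2,j=4] 10>9 → j++
[i=2,j=5] 10==10 emit → i++,j++
[i=3,j=6] 15>12 → j++
[i=3,j=7] 15>13 → j++
[i=3,j=8] 15<21 → i++
[i=4,j=8] 24>21 → j++
[i=4,j=9] 24>23 → j++
[i=4,j=10] 24<27 → i++
[i=5,j=10] 29>27 → j++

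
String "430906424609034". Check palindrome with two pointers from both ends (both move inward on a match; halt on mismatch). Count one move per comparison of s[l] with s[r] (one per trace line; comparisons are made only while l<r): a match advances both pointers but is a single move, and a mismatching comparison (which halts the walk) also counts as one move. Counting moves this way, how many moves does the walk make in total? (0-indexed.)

[0,14] '4'=='4' → l++,r--
[1,13] '3'=='3' → l++,r--
[2,12] '0'=='0' → l++,r--
[3,11] '9'=='9' → l++,r--
[4,10] '0'=='0' → l++,r--
[5,9] '6'=='6' → l++,r--
[6,8] '4'=='4' → l++,r--

7 moves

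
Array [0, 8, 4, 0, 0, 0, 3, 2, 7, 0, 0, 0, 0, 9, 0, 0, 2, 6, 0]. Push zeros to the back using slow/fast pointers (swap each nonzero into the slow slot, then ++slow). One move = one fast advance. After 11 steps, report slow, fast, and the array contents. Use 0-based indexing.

slow=5, fast=11, a=[8, 4, 3, 2, 7, 0, 0, 0, 0, 0, 0, 0, 0, 9, 0, 0, 2, 6, 0]

slow=0 fast=0: a[fast]=0, fast++
slow=0 fast=1: a[fast]=8≠0 swap→a[0]=8, slow++,fast++
slow=1 fast=2: a[fast]=4≠0 swap→a[1]=4, slow++,fast++
slow=2 fast=3: a[fast]=0, fast++
slow=2 fast=4: a[fast]=0, fast++
slow=2 fast=5: a[fast]=0, fast++
slow=2 fast=6: a[fast]=3≠0 swap→a[2]=3, slow++,fast++
slow=3 fast=7: a[fast]=2≠0 swap→a[3]=2, slow++,fast++
slow=4 fast=8: a[fast]=7≠0 swap→a[4]=7, slow++,fast++
slow=5 fast=9: a[fast]=0, fast++
slow=5 fast=10: a[fast]=0, fast++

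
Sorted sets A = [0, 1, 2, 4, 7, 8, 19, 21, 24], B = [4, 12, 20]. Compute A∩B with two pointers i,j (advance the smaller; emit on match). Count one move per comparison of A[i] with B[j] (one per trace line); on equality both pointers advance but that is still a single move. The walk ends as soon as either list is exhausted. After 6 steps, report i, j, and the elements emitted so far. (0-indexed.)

i=0 j=0: 0<4, i++
i=1 j=0: 1<4, i++
i=2 j=0: 2<4, i++
i=3 j=0: 4==4 emit, i++,j++
i=4 j=1: 7<12, i++
i=5 j=1: 8<12, i++

i=6, j=1, emitted=[4]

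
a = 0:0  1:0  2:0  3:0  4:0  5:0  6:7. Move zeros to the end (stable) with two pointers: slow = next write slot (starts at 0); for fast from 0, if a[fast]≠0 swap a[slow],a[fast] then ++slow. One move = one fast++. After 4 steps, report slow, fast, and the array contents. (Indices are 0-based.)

slow=0, fast=4, a=[0, 0, 0, 0, 0, 0, 7]

(s=0,f=0) a[fast]=0 → fast++
(s=0,f=1) a[fast]=0 → fast++
(s=0,f=2) a[fast]=0 → fast++
(s=0,f=3) a[fast]=0 → fast++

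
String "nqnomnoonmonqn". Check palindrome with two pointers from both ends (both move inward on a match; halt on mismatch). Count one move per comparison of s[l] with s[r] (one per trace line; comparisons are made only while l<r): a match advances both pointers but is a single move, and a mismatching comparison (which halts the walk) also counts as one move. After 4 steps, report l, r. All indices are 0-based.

l=4, r=9

[0,13] 'n'=='n' → l++,r--
[1,12] 'q'=='q' → l++,r--
[2,11] 'n'=='n' → l++,r--
[3,10] 'o'=='o' → l++,r--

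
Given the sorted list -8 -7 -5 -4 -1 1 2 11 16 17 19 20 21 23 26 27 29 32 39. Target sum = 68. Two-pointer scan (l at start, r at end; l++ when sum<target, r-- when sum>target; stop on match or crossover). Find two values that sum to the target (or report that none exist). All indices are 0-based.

(29, 39)

l=0 r=18: -8+39=31 <68, l++
l=1 r=18: -7+39=32 <68, l++
l=2 r=18: -5+39=34 <68, l++
l=3 r=18: -4+39=35 <68, l++
l=4 r=18: -1+39=38 <68, l++
l=5 r=18: 1+39=40 <68, l++
l=6 r=18: 2+39=41 <68, l++
l=7 r=18: 11+39=50 <68, l++
l=8 r=18: 16+39=55 <68, l++
l=9 r=18: 17+39=56 <68, l++
l=10 r=18: 19+39=58 <68, l++
l=11 r=18: 20+39=59 <68, l++
l=12 r=18: 21+39=60 <68, l++
l=13 r=18: 23+39=62 <68, l++
l=14 r=18: 26+39=65 <68, l++
l=15 r=18: 27+39=66 <68, l++
l=16 r=18: 29+39=68, found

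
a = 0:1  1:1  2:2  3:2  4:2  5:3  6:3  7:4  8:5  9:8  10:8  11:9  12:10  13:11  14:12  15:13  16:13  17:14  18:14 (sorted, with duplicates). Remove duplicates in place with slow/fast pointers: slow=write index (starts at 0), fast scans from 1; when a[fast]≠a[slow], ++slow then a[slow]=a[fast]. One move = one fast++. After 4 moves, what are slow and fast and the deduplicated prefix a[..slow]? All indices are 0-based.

slow=1, fast=5, prefix=[1, 2]

slow=0 fast=1: a[fast]=1=a[slow] dup, fast++
slow=0 fast=2: a[fast]=2≠a[slow]=1 write a[1]=2, slow++,fast++
slow=1 fast=3: a[fast]=2=a[slow] dup, fast++
slow=1 fast=4: a[fast]=2=a[slow] dup, fast++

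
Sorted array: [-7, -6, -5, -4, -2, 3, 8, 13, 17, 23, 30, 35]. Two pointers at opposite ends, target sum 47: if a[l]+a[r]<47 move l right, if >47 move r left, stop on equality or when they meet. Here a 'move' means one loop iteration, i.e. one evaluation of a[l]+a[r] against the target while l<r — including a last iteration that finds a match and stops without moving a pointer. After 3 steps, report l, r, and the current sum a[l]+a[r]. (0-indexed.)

l=0 r=11: -7+35=28 <47, l++
l=1 r=11: -6+35=29 <47, l++
l=2 r=11: -5+35=30 <47, l++

l=3, r=11, sum=31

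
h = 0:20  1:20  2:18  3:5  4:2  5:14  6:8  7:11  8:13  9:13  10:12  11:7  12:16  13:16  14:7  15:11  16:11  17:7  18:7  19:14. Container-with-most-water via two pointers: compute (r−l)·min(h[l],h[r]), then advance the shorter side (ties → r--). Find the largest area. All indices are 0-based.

max area = 266

l=0 r=19: min(20,14)*19=266 best=266 *, r--
l=0 r=18: min(20,7)*18=126 best=266, r--
l=0 r=17: min(20,7)*17=119 best=266, r--
l=0 r=16: min(20,11)*16=176 best=266, r--
l=0 r=15: min(20,11)*15=165 best=266, r--
l=0 r=14: min(20,7)*14=98 best=266, r--
l=0 r=13: min(20,16)*13=208 best=266, r--
l=0 r=12: min(20,16)*12=192 best=266, r--
l=0 r=11: min(20,7)*11=77 best=266, r--
l=0 r=10: min(20,12)*10=120 best=266, r--
l=0 r=9: min(20,13)*9=117 best=266, r--
l=0 r=8: min(20,13)*8=104 best=266, r--
l=0 r=7: min(20,11)*7=77 best=266, r--
l=0 r=6: min(20,8)*6=48 best=266, r--
l=0 r=5: min(20,14)*5=70 best=266, r--
l=0 r=4: min(20,2)*4=8 best=266, r--
l=0 r=3: min(20,5)*3=15 best=266, r--
l=0 r=2: min(20,18)*2=36 best=266, r--
l=0 r=1: min(20,20)*1=20 best=266, r--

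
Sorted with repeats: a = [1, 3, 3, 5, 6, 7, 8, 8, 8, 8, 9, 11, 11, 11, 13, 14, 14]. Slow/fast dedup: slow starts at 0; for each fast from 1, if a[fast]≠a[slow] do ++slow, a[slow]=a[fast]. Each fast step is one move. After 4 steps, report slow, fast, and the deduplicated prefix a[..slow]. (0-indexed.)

slow=0 fast=1: a[fast]=3≠a[slow]=1 write a[1]=3, slow++,fast++
slow=1 fast=2: a[fast]=3=a[slow] dup, fast++
slow=1 fast=3: a[fast]=5≠a[slow]=3 write a[2]=5, slow++,fast++
slow=2 fast=4: a[fast]=6≠a[slow]=5 write a[3]=6, slow++,fast++

slow=3, fast=5, prefix=[1, 3, 5, 6]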